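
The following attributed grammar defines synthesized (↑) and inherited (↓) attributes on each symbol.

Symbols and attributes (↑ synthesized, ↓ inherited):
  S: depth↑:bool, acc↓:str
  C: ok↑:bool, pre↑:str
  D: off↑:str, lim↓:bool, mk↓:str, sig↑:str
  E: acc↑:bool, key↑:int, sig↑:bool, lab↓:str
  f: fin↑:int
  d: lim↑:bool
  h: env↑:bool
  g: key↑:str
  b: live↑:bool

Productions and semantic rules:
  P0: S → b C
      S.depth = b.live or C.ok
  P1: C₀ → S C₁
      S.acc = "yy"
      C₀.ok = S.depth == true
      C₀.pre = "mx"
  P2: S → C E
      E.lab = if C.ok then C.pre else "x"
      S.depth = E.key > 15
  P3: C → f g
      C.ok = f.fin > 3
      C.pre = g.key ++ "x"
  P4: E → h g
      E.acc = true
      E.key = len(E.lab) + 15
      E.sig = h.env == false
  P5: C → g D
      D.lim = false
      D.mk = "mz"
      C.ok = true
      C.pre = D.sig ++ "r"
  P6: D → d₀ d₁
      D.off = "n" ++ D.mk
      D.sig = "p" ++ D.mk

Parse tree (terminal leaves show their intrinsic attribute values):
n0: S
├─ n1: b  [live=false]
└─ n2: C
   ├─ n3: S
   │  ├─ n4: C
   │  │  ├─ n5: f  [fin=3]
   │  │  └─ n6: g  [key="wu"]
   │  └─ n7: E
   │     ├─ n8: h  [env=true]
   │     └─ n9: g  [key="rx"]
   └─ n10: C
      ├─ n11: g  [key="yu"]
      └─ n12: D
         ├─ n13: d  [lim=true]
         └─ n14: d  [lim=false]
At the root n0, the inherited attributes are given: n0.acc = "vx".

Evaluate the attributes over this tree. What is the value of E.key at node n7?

1. n0.acc = "vx"  [given at root]
2. n1.live = false  [terminal]
3. n3.acc = "yy"  ["yy"]
4. n5.fin = 3  [terminal]
5. n6.key = "wu"  [terminal]
6. n4.ok = false  [f.fin > 3]
7. n4.pre = "wux"  [g.key ++ "x"]
8. n7.lab = "x"  [if C.ok then C.pre else "x"]
9. n8.env = true  [terminal]
10. n9.key = "rx"  [terminal]
11. n7.acc = true  [true]
12. n7.key = 16  [len(E.lab) + 15]
13. n7.sig = false  [h.env == false]
14. n3.depth = true  [E.key > 15]
15. n11.key = "yu"  [terminal]
16. n12.lim = false  [false]
17. n12.mk = "mz"  ["mz"]
18. n13.lim = true  [terminal]
19. n14.lim = false  [terminal]
20. n12.off = "nmz"  ["n" ++ D.mk]
21. n12.sig = "pmz"  ["p" ++ D.mk]
22. n10.ok = true  [true]
23. n10.pre = "pmzr"  [D.sig ++ "r"]
24. n2.ok = true  [S.depth == true]
25. n2.pre = "mx"  ["mx"]
26. n0.depth = true  [b.live or C.ok]

16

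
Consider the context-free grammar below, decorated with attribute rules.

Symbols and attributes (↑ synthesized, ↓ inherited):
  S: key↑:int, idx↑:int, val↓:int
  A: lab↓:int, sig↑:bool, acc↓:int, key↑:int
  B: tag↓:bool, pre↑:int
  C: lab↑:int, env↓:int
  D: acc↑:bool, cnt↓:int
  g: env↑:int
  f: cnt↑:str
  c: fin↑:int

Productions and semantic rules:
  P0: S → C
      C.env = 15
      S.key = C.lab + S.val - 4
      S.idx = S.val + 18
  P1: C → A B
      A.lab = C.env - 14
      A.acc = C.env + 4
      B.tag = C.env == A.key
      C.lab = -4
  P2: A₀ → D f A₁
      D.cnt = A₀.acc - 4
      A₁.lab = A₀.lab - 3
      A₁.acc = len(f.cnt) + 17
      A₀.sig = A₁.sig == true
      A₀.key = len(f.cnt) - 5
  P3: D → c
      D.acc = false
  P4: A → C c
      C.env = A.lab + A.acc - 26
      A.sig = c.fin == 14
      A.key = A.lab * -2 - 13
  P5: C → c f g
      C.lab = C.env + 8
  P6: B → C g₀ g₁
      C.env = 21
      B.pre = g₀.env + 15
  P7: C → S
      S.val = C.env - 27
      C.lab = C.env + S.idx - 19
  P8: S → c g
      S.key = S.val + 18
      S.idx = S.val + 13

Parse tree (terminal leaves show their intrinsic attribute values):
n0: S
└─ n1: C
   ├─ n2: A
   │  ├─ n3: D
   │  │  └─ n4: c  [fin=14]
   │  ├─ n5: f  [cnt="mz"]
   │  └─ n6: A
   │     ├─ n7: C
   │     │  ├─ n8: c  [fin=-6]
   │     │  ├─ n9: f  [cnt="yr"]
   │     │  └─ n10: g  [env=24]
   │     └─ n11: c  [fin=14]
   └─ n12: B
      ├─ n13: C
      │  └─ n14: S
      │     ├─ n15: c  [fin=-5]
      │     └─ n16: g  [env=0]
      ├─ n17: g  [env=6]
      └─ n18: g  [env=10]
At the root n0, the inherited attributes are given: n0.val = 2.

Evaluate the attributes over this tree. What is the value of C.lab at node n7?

1. n0.val = 2  [given at root]
2. n1.env = 15  [15]
3. n2.lab = 1  [C.env - 14]
4. n2.acc = 19  [C.env + 4]
5. n3.cnt = 15  [A₀.acc - 4]
6. n4.fin = 14  [terminal]
7. n3.acc = false  [false]
8. n5.cnt = "mz"  [terminal]
9. n6.lab = -2  [A₀.lab - 3]
10. n6.acc = 19  [len(f.cnt) + 17]
11. n7.env = -9  [A.lab + A.acc - 26]
12. n8.fin = -6  [terminal]
13. n9.cnt = "yr"  [terminal]
14. n10.env = 24  [terminal]
15. n7.lab = -1  [C.env + 8]
16. n11.fin = 14  [terminal]
17. n6.sig = true  [c.fin == 14]
18. n6.key = -9  [A.lab * -2 - 13]
19. n2.sig = true  [A₁.sig == true]
20. n2.key = -3  [len(f.cnt) - 5]
21. n12.tag = false  [C.env == A.key]
22. n13.env = 21  [21]
23. n14.val = -6  [C.env - 27]
24. n15.fin = -5  [terminal]
25. n16.env = 0  [terminal]
26. n14.key = 12  [S.val + 18]
27. n14.idx = 7  [S.val + 13]
28. n13.lab = 9  [C.env + S.idx - 19]
29. n17.env = 6  [terminal]
30. n18.env = 10  [terminal]
31. n12.pre = 21  [g₀.env + 15]
32. n1.lab = -4  [-4]
33. n0.key = -6  [C.lab + S.val - 4]
34. n0.idx = 20  [S.val + 18]

-1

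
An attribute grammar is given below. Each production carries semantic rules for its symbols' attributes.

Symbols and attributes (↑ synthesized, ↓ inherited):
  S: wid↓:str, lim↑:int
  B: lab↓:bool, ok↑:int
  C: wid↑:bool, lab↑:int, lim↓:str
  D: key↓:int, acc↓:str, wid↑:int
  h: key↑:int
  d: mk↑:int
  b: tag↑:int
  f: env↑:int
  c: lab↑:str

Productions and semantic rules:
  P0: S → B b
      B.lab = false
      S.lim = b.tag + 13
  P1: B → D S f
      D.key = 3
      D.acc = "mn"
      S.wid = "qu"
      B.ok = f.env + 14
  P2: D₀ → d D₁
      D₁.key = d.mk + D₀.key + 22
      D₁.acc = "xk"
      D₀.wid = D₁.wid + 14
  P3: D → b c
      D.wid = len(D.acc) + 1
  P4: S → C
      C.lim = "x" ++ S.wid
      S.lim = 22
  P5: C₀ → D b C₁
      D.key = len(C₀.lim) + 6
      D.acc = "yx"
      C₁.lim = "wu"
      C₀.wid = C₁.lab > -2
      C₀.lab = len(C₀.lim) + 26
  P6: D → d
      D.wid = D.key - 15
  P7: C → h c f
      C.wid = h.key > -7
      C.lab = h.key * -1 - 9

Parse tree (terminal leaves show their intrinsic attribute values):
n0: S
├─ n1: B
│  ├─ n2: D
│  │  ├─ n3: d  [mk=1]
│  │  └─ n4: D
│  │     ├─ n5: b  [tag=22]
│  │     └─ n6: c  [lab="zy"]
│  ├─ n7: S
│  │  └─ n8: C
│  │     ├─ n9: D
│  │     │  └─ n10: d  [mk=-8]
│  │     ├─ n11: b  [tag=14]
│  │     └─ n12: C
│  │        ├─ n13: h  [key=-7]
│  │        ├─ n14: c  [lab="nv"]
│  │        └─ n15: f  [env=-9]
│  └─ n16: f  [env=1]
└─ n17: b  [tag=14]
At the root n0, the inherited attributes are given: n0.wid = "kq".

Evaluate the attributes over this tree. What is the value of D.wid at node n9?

-6

1. n0.wid = "kq"  [given at root]
2. n1.lab = false  [false]
3. n2.key = 3  [3]
4. n2.acc = "mn"  ["mn"]
5. n3.mk = 1  [terminal]
6. n4.key = 26  [d.mk + D₀.key + 22]
7. n4.acc = "xk"  ["xk"]
8. n5.tag = 22  [terminal]
9. n6.lab = "zy"  [terminal]
10. n4.wid = 3  [len(D.acc) + 1]
11. n2.wid = 17  [D₁.wid + 14]
12. n7.wid = "qu"  ["qu"]
13. n8.lim = "xqu"  ["x" ++ S.wid]
14. n9.key = 9  [len(C₀.lim) + 6]
15. n9.acc = "yx"  ["yx"]
16. n10.mk = -8  [terminal]
17. n9.wid = -6  [D.key - 15]
18. n11.tag = 14  [terminal]
19. n12.lim = "wu"  ["wu"]
20. n13.key = -7  [terminal]
21. n14.lab = "nv"  [terminal]
22. n15.env = -9  [terminal]
23. n12.wid = false  [h.key > -7]
24. n12.lab = -2  [h.key * -1 - 9]
25. n8.wid = false  [C₁.lab > -2]
26. n8.lab = 29  [len(C₀.lim) + 26]
27. n7.lim = 22  [22]
28. n16.env = 1  [terminal]
29. n1.ok = 15  [f.env + 14]
30. n17.tag = 14  [terminal]
31. n0.lim = 27  [b.tag + 13]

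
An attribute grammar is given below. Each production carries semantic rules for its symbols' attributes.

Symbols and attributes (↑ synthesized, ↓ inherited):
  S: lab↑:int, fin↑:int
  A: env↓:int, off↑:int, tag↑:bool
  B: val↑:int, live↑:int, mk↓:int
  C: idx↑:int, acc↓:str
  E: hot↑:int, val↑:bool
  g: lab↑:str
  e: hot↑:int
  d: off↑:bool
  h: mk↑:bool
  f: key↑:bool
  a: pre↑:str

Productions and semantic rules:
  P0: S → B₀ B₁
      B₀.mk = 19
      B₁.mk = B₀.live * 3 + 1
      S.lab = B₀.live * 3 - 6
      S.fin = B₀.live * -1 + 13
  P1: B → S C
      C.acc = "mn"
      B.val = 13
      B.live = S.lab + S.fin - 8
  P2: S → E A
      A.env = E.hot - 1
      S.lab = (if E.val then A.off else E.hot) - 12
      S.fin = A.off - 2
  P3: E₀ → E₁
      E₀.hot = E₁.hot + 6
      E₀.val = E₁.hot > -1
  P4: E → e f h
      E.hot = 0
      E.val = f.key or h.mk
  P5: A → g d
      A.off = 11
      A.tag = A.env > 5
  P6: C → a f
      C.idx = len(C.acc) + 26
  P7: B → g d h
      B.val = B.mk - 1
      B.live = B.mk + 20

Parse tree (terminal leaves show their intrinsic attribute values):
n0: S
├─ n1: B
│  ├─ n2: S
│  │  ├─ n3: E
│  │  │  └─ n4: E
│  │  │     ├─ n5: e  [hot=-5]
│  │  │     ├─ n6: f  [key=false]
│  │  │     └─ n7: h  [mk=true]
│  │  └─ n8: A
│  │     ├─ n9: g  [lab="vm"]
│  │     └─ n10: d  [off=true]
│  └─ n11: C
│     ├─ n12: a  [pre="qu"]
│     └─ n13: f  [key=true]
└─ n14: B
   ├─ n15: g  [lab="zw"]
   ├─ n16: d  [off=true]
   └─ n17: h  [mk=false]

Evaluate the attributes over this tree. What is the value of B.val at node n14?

0

1. n1.mk = 19  [19]
2. n5.hot = -5  [terminal]
3. n6.key = false  [terminal]
4. n7.mk = true  [terminal]
5. n4.hot = 0  [0]
6. n4.val = true  [f.key or h.mk]
7. n3.hot = 6  [E₁.hot + 6]
8. n3.val = true  [E₁.hot > -1]
9. n8.env = 5  [E.hot - 1]
10. n9.lab = "vm"  [terminal]
11. n10.off = true  [terminal]
12. n8.off = 11  [11]
13. n8.tag = false  [A.env > 5]
14. n2.lab = -1  [(if E.val then A.off else E.hot) - 12]
15. n2.fin = 9  [A.off - 2]
16. n11.acc = "mn"  ["mn"]
17. n12.pre = "qu"  [terminal]
18. n13.key = true  [terminal]
19. n11.idx = 28  [len(C.acc) + 26]
20. n1.val = 13  [13]
21. n1.live = 0  [S.lab + S.fin - 8]
22. n14.mk = 1  [B₀.live * 3 + 1]
23. n15.lab = "zw"  [terminal]
24. n16.off = true  [terminal]
25. n17.mk = false  [terminal]
26. n14.val = 0  [B.mk - 1]
27. n14.live = 21  [B.mk + 20]
28. n0.lab = -6  [B₀.live * 3 - 6]
29. n0.fin = 13  [B₀.live * -1 + 13]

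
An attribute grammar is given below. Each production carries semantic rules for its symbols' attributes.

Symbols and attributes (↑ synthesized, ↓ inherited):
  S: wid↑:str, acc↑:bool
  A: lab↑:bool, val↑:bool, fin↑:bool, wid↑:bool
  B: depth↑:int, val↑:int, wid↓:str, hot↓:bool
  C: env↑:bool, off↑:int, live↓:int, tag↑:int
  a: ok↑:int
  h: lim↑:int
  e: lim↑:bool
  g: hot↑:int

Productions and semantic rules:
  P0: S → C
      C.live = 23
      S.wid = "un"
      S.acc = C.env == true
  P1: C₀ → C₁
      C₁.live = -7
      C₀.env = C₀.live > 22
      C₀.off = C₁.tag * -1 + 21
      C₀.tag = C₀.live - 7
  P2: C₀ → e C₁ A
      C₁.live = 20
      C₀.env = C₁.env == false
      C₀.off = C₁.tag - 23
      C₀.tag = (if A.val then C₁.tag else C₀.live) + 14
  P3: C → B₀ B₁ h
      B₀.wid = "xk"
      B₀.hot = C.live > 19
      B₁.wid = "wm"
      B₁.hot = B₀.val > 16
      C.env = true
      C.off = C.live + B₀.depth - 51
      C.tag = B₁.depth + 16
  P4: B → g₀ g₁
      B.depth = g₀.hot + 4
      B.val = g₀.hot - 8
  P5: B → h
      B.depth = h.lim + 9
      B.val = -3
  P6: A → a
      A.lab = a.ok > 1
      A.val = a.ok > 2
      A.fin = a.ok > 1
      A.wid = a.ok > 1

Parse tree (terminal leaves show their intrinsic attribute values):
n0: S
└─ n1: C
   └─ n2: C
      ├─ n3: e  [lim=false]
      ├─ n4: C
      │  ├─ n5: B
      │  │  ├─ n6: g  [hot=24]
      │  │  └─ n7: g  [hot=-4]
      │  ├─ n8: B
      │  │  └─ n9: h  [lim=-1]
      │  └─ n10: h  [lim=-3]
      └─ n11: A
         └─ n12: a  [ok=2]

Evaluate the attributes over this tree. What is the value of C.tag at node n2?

1. n1.live = 23  [23]
2. n2.live = -7  [-7]
3. n3.lim = false  [terminal]
4. n4.live = 20  [20]
5. n5.wid = "xk"  ["xk"]
6. n5.hot = true  [C.live > 19]
7. n6.hot = 24  [terminal]
8. n7.hot = -4  [terminal]
9. n5.depth = 28  [g₀.hot + 4]
10. n5.val = 16  [g₀.hot - 8]
11. n8.wid = "wm"  ["wm"]
12. n8.hot = false  [B₀.val > 16]
13. n9.lim = -1  [terminal]
14. n8.depth = 8  [h.lim + 9]
15. n8.val = -3  [-3]
16. n10.lim = -3  [terminal]
17. n4.env = true  [true]
18. n4.off = -3  [C.live + B₀.depth - 51]
19. n4.tag = 24  [B₁.depth + 16]
20. n12.ok = 2  [terminal]
21. n11.lab = true  [a.ok > 1]
22. n11.val = false  [a.ok > 2]
23. n11.fin = true  [a.ok > 1]
24. n11.wid = true  [a.ok > 1]
25. n2.env = false  [C₁.env == false]
26. n2.off = 1  [C₁.tag - 23]
27. n2.tag = 7  [(if A.val then C₁.tag else C₀.live) + 14]
28. n1.env = true  [C₀.live > 22]
29. n1.off = 14  [C₁.tag * -1 + 21]
30. n1.tag = 16  [C₀.live - 7]
31. n0.wid = "un"  ["un"]
32. n0.acc = true  [C.env == true]

7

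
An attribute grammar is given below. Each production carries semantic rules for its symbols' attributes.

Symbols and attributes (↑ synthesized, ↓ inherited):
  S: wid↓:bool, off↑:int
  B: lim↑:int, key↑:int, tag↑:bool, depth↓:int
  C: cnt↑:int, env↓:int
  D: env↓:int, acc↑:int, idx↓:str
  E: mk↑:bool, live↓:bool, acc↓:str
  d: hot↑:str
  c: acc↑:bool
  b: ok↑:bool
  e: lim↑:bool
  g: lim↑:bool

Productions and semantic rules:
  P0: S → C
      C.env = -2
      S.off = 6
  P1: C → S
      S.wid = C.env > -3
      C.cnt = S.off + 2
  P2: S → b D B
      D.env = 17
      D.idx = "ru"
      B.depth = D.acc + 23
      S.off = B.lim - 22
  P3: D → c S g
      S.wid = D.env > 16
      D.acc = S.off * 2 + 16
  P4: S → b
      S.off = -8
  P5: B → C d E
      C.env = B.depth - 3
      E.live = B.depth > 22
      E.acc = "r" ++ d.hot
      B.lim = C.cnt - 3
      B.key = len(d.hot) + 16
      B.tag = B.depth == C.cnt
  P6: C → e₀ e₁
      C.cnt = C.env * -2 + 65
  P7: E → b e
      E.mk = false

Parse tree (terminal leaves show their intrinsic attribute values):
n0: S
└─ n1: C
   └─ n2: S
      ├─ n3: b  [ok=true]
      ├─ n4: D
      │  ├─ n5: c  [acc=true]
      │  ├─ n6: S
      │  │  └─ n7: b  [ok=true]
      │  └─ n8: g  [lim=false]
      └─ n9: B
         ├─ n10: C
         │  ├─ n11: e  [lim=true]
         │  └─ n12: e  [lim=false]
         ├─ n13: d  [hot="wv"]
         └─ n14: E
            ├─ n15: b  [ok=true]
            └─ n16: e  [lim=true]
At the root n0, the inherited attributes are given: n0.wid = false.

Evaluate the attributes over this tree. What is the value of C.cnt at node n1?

2

1. n0.wid = false  [given at root]
2. n1.env = -2  [-2]
3. n2.wid = true  [C.env > -3]
4. n3.ok = true  [terminal]
5. n4.env = 17  [17]
6. n4.idx = "ru"  ["ru"]
7. n5.acc = true  [terminal]
8. n6.wid = true  [D.env > 16]
9. n7.ok = true  [terminal]
10. n6.off = -8  [-8]
11. n8.lim = false  [terminal]
12. n4.acc = 0  [S.off * 2 + 16]
13. n9.depth = 23  [D.acc + 23]
14. n10.env = 20  [B.depth - 3]
15. n11.lim = true  [terminal]
16. n12.lim = false  [terminal]
17. n10.cnt = 25  [C.env * -2 + 65]
18. n13.hot = "wv"  [terminal]
19. n14.live = true  [B.depth > 22]
20. n14.acc = "rwv"  ["r" ++ d.hot]
21. n15.ok = true  [terminal]
22. n16.lim = true  [terminal]
23. n14.mk = false  [false]
24. n9.lim = 22  [C.cnt - 3]
25. n9.key = 18  [len(d.hot) + 16]
26. n9.tag = false  [B.depth == C.cnt]
27. n2.off = 0  [B.lim - 22]
28. n1.cnt = 2  [S.off + 2]
29. n0.off = 6  [6]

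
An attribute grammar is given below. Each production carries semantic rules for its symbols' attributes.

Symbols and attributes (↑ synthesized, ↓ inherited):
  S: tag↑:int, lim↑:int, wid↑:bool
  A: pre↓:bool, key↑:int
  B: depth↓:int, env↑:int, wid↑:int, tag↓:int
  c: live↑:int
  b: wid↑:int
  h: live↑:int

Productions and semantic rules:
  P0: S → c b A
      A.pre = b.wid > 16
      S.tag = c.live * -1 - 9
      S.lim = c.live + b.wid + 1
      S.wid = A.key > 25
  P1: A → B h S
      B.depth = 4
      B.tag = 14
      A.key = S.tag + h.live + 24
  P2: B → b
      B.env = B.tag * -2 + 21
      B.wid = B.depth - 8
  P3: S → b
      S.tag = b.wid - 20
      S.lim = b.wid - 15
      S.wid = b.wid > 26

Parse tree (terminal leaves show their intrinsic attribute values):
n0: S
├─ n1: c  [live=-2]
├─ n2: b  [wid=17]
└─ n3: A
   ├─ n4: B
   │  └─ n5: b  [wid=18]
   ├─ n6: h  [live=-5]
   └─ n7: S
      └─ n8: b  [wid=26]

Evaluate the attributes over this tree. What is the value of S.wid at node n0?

false

1. n1.live = -2  [terminal]
2. n2.wid = 17  [terminal]
3. n3.pre = true  [b.wid > 16]
4. n4.depth = 4  [4]
5. n4.tag = 14  [14]
6. n5.wid = 18  [terminal]
7. n4.env = -7  [B.tag * -2 + 21]
8. n4.wid = -4  [B.depth - 8]
9. n6.live = -5  [terminal]
10. n8.wid = 26  [terminal]
11. n7.tag = 6  [b.wid - 20]
12. n7.lim = 11  [b.wid - 15]
13. n7.wid = false  [b.wid > 26]
14. n3.key = 25  [S.tag + h.live + 24]
15. n0.tag = -7  [c.live * -1 - 9]
16. n0.lim = 16  [c.live + b.wid + 1]
17. n0.wid = false  [A.key > 25]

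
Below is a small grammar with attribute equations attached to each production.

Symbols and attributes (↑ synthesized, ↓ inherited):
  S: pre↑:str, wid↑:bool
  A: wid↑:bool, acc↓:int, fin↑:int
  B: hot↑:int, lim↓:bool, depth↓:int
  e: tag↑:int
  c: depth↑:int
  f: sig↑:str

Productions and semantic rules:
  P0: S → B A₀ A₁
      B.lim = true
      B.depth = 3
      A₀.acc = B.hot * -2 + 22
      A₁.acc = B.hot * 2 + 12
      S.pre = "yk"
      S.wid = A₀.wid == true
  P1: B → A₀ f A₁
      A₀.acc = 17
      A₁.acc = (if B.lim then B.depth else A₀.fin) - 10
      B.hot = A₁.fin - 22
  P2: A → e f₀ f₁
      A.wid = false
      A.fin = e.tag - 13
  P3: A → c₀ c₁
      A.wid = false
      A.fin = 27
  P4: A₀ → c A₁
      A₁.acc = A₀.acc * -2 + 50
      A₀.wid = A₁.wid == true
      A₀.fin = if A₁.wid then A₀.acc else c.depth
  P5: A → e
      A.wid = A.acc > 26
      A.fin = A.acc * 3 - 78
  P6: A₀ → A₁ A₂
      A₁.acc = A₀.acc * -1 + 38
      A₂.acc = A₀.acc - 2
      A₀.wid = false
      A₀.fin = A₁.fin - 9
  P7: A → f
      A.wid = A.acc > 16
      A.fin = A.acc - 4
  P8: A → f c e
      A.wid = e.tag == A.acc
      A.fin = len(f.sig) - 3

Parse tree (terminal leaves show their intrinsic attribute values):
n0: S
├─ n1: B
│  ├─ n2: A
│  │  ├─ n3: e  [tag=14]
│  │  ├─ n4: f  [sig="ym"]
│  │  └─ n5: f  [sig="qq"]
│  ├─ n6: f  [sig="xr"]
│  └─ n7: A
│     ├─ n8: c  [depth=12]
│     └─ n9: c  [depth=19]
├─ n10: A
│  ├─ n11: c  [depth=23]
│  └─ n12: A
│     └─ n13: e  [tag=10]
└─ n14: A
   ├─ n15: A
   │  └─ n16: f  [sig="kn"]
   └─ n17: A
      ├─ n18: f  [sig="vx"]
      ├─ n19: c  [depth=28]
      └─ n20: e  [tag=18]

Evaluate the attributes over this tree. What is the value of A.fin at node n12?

1. n1.lim = true  [true]
2. n1.depth = 3  [3]
3. n2.acc = 17  [17]
4. n3.tag = 14  [terminal]
5. n4.sig = "ym"  [terminal]
6. n5.sig = "qq"  [terminal]
7. n2.wid = false  [false]
8. n2.fin = 1  [e.tag - 13]
9. n6.sig = "xr"  [terminal]
10. n7.acc = -7  [(if B.lim then B.depth else A₀.fin) - 10]
11. n8.depth = 12  [terminal]
12. n9.depth = 19  [terminal]
13. n7.wid = false  [false]
14. n7.fin = 27  [27]
15. n1.hot = 5  [A₁.fin - 22]
16. n10.acc = 12  [B.hot * -2 + 22]
17. n11.depth = 23  [terminal]
18. n12.acc = 26  [A₀.acc * -2 + 50]
19. n13.tag = 10  [terminal]
20. n12.wid = false  [A.acc > 26]
21. n12.fin = 0  [A.acc * 3 - 78]
22. n10.wid = false  [A₁.wid == true]
23. n10.fin = 23  [if A₁.wid then A₀.acc else c.depth]
24. n14.acc = 22  [B.hot * 2 + 12]
25. n15.acc = 16  [A₀.acc * -1 + 38]
26. n16.sig = "kn"  [terminal]
27. n15.wid = false  [A.acc > 16]
28. n15.fin = 12  [A.acc - 4]
29. n17.acc = 20  [A₀.acc - 2]
30. n18.sig = "vx"  [terminal]
31. n19.depth = 28  [terminal]
32. n20.tag = 18  [terminal]
33. n17.wid = false  [e.tag == A.acc]
34. n17.fin = -1  [len(f.sig) - 3]
35. n14.wid = false  [false]
36. n14.fin = 3  [A₁.fin - 9]
37. n0.pre = "yk"  ["yk"]
38. n0.wid = false  [A₀.wid == true]

0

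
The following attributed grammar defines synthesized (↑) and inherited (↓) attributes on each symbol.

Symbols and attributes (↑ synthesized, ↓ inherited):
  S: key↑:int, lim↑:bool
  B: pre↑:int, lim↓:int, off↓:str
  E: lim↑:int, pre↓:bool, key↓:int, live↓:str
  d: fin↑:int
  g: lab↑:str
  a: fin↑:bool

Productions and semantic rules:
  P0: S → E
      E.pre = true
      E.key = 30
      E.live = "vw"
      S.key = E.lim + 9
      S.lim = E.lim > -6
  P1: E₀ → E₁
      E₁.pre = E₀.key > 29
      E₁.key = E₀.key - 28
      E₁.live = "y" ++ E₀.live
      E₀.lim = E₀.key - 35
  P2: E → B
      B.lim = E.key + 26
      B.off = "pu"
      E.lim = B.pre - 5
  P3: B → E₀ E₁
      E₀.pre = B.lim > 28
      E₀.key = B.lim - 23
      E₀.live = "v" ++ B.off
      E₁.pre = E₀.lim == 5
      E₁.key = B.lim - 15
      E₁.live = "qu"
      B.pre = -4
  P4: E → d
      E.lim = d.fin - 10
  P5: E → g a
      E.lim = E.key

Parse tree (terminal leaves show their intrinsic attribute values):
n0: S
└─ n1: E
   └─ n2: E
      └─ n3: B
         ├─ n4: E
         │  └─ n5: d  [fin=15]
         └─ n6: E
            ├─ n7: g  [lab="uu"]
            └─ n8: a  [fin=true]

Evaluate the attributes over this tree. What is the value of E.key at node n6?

1. n1.pre = true  [true]
2. n1.key = 30  [30]
3. n1.live = "vw"  ["vw"]
4. n2.pre = true  [E₀.key > 29]
5. n2.key = 2  [E₀.key - 28]
6. n2.live = "yvw"  ["y" ++ E₀.live]
7. n3.lim = 28  [E.key + 26]
8. n3.off = "pu"  ["pu"]
9. n4.pre = false  [B.lim > 28]
10. n4.key = 5  [B.lim - 23]
11. n4.live = "vpu"  ["v" ++ B.off]
12. n5.fin = 15  [terminal]
13. n4.lim = 5  [d.fin - 10]
14. n6.pre = true  [E₀.lim == 5]
15. n6.key = 13  [B.lim - 15]
16. n6.live = "qu"  ["qu"]
17. n7.lab = "uu"  [terminal]
18. n8.fin = true  [terminal]
19. n6.lim = 13  [E.key]
20. n3.pre = -4  [-4]
21. n2.lim = -9  [B.pre - 5]
22. n1.lim = -5  [E₀.key - 35]
23. n0.key = 4  [E.lim + 9]
24. n0.lim = true  [E.lim > -6]

13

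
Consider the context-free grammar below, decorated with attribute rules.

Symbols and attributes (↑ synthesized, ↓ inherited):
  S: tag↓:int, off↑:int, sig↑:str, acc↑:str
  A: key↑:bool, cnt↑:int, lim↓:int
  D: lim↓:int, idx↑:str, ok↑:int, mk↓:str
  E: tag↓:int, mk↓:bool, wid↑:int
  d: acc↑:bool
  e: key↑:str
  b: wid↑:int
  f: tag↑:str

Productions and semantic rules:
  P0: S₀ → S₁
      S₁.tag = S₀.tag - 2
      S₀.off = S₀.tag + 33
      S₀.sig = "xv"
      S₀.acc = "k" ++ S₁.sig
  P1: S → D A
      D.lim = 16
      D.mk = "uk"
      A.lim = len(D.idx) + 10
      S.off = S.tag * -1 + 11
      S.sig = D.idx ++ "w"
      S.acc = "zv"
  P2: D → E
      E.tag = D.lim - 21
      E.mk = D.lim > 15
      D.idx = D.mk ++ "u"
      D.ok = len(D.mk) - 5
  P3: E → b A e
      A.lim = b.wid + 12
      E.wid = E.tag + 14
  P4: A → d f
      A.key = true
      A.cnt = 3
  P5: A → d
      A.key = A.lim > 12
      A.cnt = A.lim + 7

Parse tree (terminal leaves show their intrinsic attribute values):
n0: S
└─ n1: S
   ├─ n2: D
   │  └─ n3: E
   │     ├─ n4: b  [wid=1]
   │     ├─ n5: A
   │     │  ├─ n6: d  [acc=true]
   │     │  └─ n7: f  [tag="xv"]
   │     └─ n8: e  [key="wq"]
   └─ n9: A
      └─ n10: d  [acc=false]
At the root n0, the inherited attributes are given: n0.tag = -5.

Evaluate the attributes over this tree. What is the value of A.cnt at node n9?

20

1. n0.tag = -5  [given at root]
2. n1.tag = -7  [S₀.tag - 2]
3. n2.lim = 16  [16]
4. n2.mk = "uk"  ["uk"]
5. n3.tag = -5  [D.lim - 21]
6. n3.mk = true  [D.lim > 15]
7. n4.wid = 1  [terminal]
8. n5.lim = 13  [b.wid + 12]
9. n6.acc = true  [terminal]
10. n7.tag = "xv"  [terminal]
11. n5.key = true  [true]
12. n5.cnt = 3  [3]
13. n8.key = "wq"  [terminal]
14. n3.wid = 9  [E.tag + 14]
15. n2.idx = "uku"  [D.mk ++ "u"]
16. n2.ok = -3  [len(D.mk) - 5]
17. n9.lim = 13  [len(D.idx) + 10]
18. n10.acc = false  [terminal]
19. n9.key = true  [A.lim > 12]
20. n9.cnt = 20  [A.lim + 7]
21. n1.off = 18  [S.tag * -1 + 11]
22. n1.sig = "ukuw"  [D.idx ++ "w"]
23. n1.acc = "zv"  ["zv"]
24. n0.off = 28  [S₀.tag + 33]
25. n0.sig = "xv"  ["xv"]
26. n0.acc = "kukuw"  ["k" ++ S₁.sig]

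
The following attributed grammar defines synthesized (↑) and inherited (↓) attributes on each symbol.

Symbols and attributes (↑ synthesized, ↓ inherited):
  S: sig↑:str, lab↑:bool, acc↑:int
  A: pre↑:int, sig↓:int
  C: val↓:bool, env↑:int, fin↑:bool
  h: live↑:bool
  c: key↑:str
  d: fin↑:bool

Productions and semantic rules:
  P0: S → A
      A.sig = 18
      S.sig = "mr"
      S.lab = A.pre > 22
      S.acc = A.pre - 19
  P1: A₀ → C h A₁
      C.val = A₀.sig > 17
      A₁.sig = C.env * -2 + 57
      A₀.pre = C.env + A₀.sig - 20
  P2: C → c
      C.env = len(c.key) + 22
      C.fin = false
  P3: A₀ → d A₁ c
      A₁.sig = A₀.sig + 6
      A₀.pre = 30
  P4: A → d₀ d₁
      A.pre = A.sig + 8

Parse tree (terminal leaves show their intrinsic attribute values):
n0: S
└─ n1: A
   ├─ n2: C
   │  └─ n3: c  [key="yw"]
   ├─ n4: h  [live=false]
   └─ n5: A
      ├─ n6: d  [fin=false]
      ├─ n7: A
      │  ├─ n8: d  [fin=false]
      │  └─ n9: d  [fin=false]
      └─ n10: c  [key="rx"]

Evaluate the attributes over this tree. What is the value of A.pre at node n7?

1. n1.sig = 18  [18]
2. n2.val = true  [A₀.sig > 17]
3. n3.key = "yw"  [terminal]
4. n2.env = 24  [len(c.key) + 22]
5. n2.fin = false  [false]
6. n4.live = false  [terminal]
7. n5.sig = 9  [C.env * -2 + 57]
8. n6.fin = false  [terminal]
9. n7.sig = 15  [A₀.sig + 6]
10. n8.fin = false  [terminal]
11. n9.fin = false  [terminal]
12. n7.pre = 23  [A.sig + 8]
13. n10.key = "rx"  [terminal]
14. n5.pre = 30  [30]
15. n1.pre = 22  [C.env + A₀.sig - 20]
16. n0.sig = "mr"  ["mr"]
17. n0.lab = false  [A.pre > 22]
18. n0.acc = 3  [A.pre - 19]

23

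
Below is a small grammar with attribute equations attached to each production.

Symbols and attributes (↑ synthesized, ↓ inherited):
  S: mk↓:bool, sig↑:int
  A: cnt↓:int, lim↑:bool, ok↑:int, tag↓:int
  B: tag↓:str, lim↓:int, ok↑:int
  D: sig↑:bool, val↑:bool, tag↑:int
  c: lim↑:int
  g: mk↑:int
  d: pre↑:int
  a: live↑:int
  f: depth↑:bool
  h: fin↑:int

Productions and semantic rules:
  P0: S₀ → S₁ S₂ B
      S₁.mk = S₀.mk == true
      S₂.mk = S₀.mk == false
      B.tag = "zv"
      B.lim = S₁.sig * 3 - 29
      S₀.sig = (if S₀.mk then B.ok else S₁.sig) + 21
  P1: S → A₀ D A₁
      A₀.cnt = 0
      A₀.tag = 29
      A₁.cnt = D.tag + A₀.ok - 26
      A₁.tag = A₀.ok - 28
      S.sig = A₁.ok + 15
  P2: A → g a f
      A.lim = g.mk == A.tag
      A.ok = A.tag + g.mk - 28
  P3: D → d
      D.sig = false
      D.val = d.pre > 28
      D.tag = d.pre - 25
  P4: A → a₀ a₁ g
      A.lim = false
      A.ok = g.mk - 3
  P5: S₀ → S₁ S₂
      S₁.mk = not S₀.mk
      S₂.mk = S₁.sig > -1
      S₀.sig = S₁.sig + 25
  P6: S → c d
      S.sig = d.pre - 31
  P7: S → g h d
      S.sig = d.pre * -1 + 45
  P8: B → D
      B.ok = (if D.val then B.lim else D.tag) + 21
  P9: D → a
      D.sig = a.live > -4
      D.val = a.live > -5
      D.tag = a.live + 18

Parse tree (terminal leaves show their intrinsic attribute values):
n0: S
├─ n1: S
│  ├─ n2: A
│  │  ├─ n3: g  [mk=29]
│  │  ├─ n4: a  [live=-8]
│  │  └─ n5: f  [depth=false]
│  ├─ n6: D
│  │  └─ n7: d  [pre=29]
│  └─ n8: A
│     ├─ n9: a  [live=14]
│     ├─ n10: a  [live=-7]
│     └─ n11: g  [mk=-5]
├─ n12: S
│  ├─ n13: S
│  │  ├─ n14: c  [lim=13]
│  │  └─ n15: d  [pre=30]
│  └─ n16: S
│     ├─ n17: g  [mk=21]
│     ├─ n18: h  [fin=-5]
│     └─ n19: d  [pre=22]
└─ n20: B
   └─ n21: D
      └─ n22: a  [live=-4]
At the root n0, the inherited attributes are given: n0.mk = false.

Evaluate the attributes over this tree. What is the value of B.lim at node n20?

-8

1. n0.mk = false  [given at root]
2. n1.mk = false  [S₀.mk == true]
3. n2.cnt = 0  [0]
4. n2.tag = 29  [29]
5. n3.mk = 29  [terminal]
6. n4.live = -8  [terminal]
7. n5.depth = false  [terminal]
8. n2.lim = true  [g.mk == A.tag]
9. n2.ok = 30  [A.tag + g.mk - 28]
10. n7.pre = 29  [terminal]
11. n6.sig = false  [false]
12. n6.val = true  [d.pre > 28]
13. n6.tag = 4  [d.pre - 25]
14. n8.cnt = 8  [D.tag + A₀.ok - 26]
15. n8.tag = 2  [A₀.ok - 28]
16. n9.live = 14  [terminal]
17. n10.live = -7  [terminal]
18. n11.mk = -5  [terminal]
19. n8.lim = false  [false]
20. n8.ok = -8  [g.mk - 3]
21. n1.sig = 7  [A₁.ok + 15]
22. n12.mk = true  [S₀.mk == false]
23. n13.mk = false  [not S₀.mk]
24. n14.lim = 13  [terminal]
25. n15.pre = 30  [terminal]
26. n13.sig = -1  [d.pre - 31]
27. n16.mk = false  [S₁.sig > -1]
28. n17.mk = 21  [terminal]
29. n18.fin = -5  [terminal]
30. n19.pre = 22  [terminal]
31. n16.sig = 23  [d.pre * -1 + 45]
32. n12.sig = 24  [S₁.sig + 25]
33. n20.tag = "zv"  ["zv"]
34. n20.lim = -8  [S₁.sig * 3 - 29]
35. n22.live = -4  [terminal]
36. n21.sig = false  [a.live > -4]
37. n21.val = true  [a.live > -5]
38. n21.tag = 14  [a.live + 18]
39. n20.ok = 13  [(if D.val then B.lim else D.tag) + 21]
40. n0.sig = 28  [(if S₀.mk then B.ok else S₁.sig) + 21]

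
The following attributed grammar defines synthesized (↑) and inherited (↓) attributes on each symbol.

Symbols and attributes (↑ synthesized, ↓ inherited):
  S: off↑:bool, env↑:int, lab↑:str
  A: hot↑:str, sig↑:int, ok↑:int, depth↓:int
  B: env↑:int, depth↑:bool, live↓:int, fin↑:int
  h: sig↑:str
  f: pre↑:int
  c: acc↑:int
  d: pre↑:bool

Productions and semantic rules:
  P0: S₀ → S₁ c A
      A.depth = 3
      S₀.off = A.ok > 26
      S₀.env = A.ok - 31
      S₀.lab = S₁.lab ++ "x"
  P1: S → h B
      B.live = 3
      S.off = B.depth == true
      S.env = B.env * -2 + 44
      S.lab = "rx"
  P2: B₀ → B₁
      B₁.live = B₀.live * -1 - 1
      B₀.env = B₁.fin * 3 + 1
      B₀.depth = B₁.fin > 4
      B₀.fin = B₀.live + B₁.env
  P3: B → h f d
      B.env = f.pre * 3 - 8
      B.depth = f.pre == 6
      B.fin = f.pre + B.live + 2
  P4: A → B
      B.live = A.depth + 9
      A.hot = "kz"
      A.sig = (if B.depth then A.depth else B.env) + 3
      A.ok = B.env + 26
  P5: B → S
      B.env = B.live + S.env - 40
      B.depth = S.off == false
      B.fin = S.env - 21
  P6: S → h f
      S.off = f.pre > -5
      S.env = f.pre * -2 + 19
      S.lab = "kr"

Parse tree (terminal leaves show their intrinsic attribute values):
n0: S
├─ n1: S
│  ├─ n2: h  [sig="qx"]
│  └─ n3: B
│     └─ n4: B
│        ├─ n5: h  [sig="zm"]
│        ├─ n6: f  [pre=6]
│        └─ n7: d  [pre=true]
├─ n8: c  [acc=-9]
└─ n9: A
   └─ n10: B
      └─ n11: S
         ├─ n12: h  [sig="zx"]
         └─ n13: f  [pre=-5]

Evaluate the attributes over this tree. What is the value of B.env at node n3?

13

1. n2.sig = "qx"  [terminal]
2. n3.live = 3  [3]
3. n4.live = -4  [B₀.live * -1 - 1]
4. n5.sig = "zm"  [terminal]
5. n6.pre = 6  [terminal]
6. n7.pre = true  [terminal]
7. n4.env = 10  [f.pre * 3 - 8]
8. n4.depth = true  [f.pre == 6]
9. n4.fin = 4  [f.pre + B.live + 2]
10. n3.env = 13  [B₁.fin * 3 + 1]
11. n3.depth = false  [B₁.fin > 4]
12. n3.fin = 13  [B₀.live + B₁.env]
13. n1.off = false  [B.depth == true]
14. n1.env = 18  [B.env * -2 + 44]
15. n1.lab = "rx"  ["rx"]
16. n8.acc = -9  [terminal]
17. n9.depth = 3  [3]
18. n10.live = 12  [A.depth + 9]
19. n12.sig = "zx"  [terminal]
20. n13.pre = -5  [terminal]
21. n11.off = false  [f.pre > -5]
22. n11.env = 29  [f.pre * -2 + 19]
23. n11.lab = "kr"  ["kr"]
24. n10.env = 1  [B.live + S.env - 40]
25. n10.depth = true  [S.off == false]
26. n10.fin = 8  [S.env - 21]
27. n9.hot = "kz"  ["kz"]
28. n9.sig = 6  [(if B.depth then A.depth else B.env) + 3]
29. n9.ok = 27  [B.env + 26]
30. n0.off = true  [A.ok > 26]
31. n0.env = -4  [A.ok - 31]
32. n0.lab = "rxx"  [S₁.lab ++ "x"]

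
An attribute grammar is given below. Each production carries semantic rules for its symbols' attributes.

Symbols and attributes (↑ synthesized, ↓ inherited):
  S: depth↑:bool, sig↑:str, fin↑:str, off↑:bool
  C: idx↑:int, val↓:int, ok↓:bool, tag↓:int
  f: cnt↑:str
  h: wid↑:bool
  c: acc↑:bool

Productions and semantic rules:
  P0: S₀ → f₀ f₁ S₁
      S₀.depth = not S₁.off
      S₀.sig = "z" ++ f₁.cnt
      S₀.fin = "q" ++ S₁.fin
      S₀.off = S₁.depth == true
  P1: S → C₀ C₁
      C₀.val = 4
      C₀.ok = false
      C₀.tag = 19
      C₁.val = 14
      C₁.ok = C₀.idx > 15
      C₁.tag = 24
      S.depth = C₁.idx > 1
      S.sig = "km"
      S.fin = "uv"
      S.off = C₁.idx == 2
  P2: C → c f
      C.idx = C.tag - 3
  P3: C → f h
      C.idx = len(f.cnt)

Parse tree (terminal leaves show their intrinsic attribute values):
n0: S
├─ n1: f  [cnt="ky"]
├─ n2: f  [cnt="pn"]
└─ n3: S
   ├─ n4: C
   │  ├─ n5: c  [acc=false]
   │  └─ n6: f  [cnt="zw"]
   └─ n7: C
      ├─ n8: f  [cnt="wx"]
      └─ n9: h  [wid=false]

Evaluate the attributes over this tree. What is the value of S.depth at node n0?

false

1. n1.cnt = "ky"  [terminal]
2. n2.cnt = "pn"  [terminal]
3. n4.val = 4  [4]
4. n4.ok = false  [false]
5. n4.tag = 19  [19]
6. n5.acc = false  [terminal]
7. n6.cnt = "zw"  [terminal]
8. n4.idx = 16  [C.tag - 3]
9. n7.val = 14  [14]
10. n7.ok = true  [C₀.idx > 15]
11. n7.tag = 24  [24]
12. n8.cnt = "wx"  [terminal]
13. n9.wid = false  [terminal]
14. n7.idx = 2  [len(f.cnt)]
15. n3.depth = true  [C₁.idx > 1]
16. n3.sig = "km"  ["km"]
17. n3.fin = "uv"  ["uv"]
18. n3.off = true  [C₁.idx == 2]
19. n0.depth = false  [not S₁.off]
20. n0.sig = "zpn"  ["z" ++ f₁.cnt]
21. n0.fin = "quv"  ["q" ++ S₁.fin]
22. n0.off = true  [S₁.depth == true]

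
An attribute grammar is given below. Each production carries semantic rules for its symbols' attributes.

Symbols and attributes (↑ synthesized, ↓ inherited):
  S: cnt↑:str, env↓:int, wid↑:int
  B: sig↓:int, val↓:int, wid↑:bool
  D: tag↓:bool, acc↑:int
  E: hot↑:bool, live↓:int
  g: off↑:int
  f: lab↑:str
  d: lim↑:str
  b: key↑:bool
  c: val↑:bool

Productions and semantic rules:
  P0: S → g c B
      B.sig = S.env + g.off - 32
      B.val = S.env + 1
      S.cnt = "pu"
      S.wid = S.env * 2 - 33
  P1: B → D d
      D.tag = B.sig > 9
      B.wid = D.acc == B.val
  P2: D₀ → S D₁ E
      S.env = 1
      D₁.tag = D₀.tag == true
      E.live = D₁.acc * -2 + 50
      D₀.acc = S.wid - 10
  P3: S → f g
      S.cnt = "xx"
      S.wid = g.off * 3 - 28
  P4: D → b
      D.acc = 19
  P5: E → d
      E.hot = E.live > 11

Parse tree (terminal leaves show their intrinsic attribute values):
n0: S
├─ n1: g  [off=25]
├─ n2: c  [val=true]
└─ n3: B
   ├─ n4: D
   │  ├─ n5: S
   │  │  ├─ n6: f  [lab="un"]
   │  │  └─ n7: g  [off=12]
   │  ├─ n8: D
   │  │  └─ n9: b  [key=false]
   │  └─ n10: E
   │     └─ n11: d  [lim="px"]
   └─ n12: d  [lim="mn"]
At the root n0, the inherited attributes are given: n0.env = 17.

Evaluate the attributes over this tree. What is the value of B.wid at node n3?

false

1. n0.env = 17  [given at root]
2. n1.off = 25  [terminal]
3. n2.val = true  [terminal]
4. n3.sig = 10  [S.env + g.off - 32]
5. n3.val = 18  [S.env + 1]
6. n4.tag = true  [B.sig > 9]
7. n5.env = 1  [1]
8. n6.lab = "un"  [terminal]
9. n7.off = 12  [terminal]
10. n5.cnt = "xx"  ["xx"]
11. n5.wid = 8  [g.off * 3 - 28]
12. n8.tag = true  [D₀.tag == true]
13. n9.key = false  [terminal]
14. n8.acc = 19  [19]
15. n10.live = 12  [D₁.acc * -2 + 50]
16. n11.lim = "px"  [terminal]
17. n10.hot = true  [E.live > 11]
18. n4.acc = -2  [S.wid - 10]
19. n12.lim = "mn"  [terminal]
20. n3.wid = false  [D.acc == B.val]
21. n0.cnt = "pu"  ["pu"]
22. n0.wid = 1  [S.env * 2 - 33]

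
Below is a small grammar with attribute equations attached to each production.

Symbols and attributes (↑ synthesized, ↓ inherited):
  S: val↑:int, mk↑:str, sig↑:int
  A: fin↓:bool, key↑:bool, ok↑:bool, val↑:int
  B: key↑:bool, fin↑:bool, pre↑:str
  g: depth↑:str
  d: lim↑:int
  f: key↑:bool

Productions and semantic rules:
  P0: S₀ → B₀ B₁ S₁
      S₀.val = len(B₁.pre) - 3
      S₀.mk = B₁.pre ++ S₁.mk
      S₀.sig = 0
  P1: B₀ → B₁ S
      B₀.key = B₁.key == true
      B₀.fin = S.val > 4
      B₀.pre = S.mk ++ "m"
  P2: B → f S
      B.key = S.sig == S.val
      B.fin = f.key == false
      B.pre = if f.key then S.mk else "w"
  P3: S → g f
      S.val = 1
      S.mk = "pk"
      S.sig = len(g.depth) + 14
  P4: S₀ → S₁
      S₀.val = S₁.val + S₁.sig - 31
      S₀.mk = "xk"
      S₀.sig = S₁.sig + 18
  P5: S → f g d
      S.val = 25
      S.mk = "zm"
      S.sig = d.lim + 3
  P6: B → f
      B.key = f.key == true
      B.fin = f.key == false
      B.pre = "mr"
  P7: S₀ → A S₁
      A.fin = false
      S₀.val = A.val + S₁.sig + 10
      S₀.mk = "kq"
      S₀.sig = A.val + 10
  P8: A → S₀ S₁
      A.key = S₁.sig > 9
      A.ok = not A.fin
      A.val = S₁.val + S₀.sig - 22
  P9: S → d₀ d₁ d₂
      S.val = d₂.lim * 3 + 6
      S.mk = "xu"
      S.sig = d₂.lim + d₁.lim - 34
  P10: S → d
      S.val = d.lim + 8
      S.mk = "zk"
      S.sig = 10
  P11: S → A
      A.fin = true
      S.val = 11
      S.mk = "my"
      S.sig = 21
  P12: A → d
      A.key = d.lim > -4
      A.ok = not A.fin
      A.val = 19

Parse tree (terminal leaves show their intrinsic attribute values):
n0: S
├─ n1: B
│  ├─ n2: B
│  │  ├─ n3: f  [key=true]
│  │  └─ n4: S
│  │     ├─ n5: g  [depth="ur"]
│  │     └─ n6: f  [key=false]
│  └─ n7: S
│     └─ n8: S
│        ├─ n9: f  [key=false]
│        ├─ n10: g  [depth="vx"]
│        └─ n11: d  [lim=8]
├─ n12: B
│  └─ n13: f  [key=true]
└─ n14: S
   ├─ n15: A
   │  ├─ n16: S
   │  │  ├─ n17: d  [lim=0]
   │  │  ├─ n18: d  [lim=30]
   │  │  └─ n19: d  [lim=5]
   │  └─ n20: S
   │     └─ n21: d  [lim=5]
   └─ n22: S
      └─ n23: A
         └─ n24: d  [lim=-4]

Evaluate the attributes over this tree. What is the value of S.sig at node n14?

1. n3.key = true  [terminal]
2. n5.depth = "ur"  [terminal]
3. n6.key = false  [terminal]
4. n4.val = 1  [1]
5. n4.mk = "pk"  ["pk"]
6. n4.sig = 16  [len(g.depth) + 14]
7. n2.key = false  [S.sig == S.val]
8. n2.fin = false  [f.key == false]
9. n2.pre = "pk"  [if f.key then S.mk else "w"]
10. n9.key = false  [terminal]
11. n10.depth = "vx"  [terminal]
12. n11.lim = 8  [terminal]
13. n8.val = 25  [25]
14. n8.mk = "zm"  ["zm"]
15. n8.sig = 11  [d.lim + 3]
16. n7.val = 5  [S₁.val + S₁.sig - 31]
17. n7.mk = "xk"  ["xk"]
18. n7.sig = 29  [S₁.sig + 18]
19. n1.key = false  [B₁.key == true]
20. n1.fin = true  [S.val > 4]
21. n1.pre = "xkm"  [S.mk ++ "m"]
22. n13.key = true  [terminal]
23. n12.key = true  [f.key == true]
24. n12.fin = false  [f.key == false]
25. n12.pre = "mr"  ["mr"]
26. n15.fin = false  [false]
27. n17.lim = 0  [terminal]
28. n18.lim = 30  [terminal]
29. n19.lim = 5  [terminal]
30. n16.val = 21  [d₂.lim * 3 + 6]
31. n16.mk = "xu"  ["xu"]
32. n16.sig = 1  [d₂.lim + d₁.lim - 34]
33. n21.lim = 5  [terminal]
34. n20.val = 13  [d.lim + 8]
35. n20.mk = "zk"  ["zk"]
36. n20.sig = 10  [10]
37. n15.key = true  [S₁.sig > 9]
38. n15.ok = true  [not A.fin]
39. n15.val = -8  [S₁.val + S₀.sig - 22]
40. n23.fin = true  [true]
41. n24.lim = -4  [terminal]
42. n23.key = false  [d.lim > -4]
43. n23.ok = false  [not A.fin]
44. n23.val = 19  [19]
45. n22.val = 11  [11]
46. n22.mk = "my"  ["my"]
47. n22.sig = 21  [21]
48. n14.val = 23  [A.val + S₁.sig + 10]
49. n14.mk = "kq"  ["kq"]
50. n14.sig = 2  [A.val + 10]
51. n0.val = -1  [len(B₁.pre) - 3]
52. n0.mk = "mrkq"  [B₁.pre ++ S₁.mk]
53. n0.sig = 0  [0]

2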